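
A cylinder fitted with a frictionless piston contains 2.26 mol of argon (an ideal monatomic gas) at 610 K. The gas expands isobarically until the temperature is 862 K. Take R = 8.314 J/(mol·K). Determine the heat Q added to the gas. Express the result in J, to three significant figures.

Q ≈ 11800 J

Isobaric: W = nRΔT = (2.26)(8.314)(252) = 4735 J.
ΔU = nCᵥΔT with Cᵥ = 3R/2: ΔU = (2.26)(12.47)(252) = 7102 J.
Q = ΔU + W = 7102 + 4735 = 11837 J.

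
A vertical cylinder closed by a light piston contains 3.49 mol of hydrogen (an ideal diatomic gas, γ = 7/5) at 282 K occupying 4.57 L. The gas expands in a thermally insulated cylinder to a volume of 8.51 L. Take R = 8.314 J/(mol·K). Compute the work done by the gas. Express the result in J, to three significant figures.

W ≈ 4500 J

Adiabatic: TV^(γ−1) = const with γ = 7/5.
T₂ = T₁ (V₁/V₂)^(γ−1) = 282 × (4.57/8.51)^0.4 = 282 × 0.7798 = 219.9 K.
W_by = nCᵥ(T₁ − T₂) = (3.49)(20.79)(282 − 219.9) = 4504 J.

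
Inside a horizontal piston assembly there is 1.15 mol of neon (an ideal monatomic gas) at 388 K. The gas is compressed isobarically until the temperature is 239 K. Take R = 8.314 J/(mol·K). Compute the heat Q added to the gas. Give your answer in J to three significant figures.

Isobaric: W = nRΔT = (1.15)(8.314)(-149) = -1425 J.
ΔU = nCᵥΔT with Cᵥ = 3R/2: ΔU = (1.15)(12.47)(-149) = -2137 J.
Q = ΔU + W = -2137 − 1425 = -3562 J.

Q ≈ -3560 J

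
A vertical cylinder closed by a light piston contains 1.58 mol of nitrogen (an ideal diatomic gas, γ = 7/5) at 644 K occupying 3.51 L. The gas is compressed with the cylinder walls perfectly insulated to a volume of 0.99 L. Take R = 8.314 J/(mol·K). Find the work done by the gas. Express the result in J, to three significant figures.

Adiabatic: TV^(γ−1) = const with γ = 7/5.
T₂ = T₁ (V₁/V₂)^(γ−1) = 644 × (3.51/0.99)^0.4 = 644 × 1.659 = 1068 K.
W_by = nCᵥ(T₁ − T₂) = (1.58)(20.79)(644 − 1068) = -13939 J.

W ≈ -13900 J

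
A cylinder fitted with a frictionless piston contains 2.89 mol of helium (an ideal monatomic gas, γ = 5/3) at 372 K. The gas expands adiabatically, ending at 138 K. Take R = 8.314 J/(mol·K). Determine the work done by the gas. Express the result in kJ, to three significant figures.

Adiabatic ⇒ Q = 0, so W_by = −ΔU = nCᵥ(T₁ − T₂).
Cᵥ = 3R/2 = 12.47 J/(mol·K).
W = (2.89)(12.47)(372 − 138) = 8434 J.

W ≈ 8.43 kJ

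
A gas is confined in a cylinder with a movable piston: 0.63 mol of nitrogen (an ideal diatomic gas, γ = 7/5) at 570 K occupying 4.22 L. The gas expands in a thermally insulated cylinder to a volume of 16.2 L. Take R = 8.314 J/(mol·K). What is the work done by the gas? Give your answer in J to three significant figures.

Adiabatic: TV^(γ−1) = const with γ = 7/5.
T₂ = T₁ (V₁/V₂)^(γ−1) = 570 × (4.22/16.2)^0.4 = 570 × 0.5839 = 332.8 K.
W_by = nCᵥ(T₁ − T₂) = (0.63)(20.79)(570 − 332.8) = 3106 J.

W ≈ 3110 J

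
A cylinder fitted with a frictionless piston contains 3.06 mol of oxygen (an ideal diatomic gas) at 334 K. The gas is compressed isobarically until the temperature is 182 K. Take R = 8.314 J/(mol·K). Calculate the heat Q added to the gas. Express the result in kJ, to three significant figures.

Q ≈ -13.5 kJ

Isobaric: W = nRΔT = (3.06)(8.314)(-152) = -3867 J.
ΔU = nCᵥΔT with Cᵥ = 5R/2: ΔU = (3.06)(20.79)(-152) = -9668 J.
Q = ΔU + W = -9668 − 3867 = -13535 J.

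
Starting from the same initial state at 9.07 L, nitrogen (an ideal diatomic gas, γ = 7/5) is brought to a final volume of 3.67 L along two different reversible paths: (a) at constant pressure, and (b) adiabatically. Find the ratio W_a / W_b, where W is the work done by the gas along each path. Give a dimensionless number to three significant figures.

Path (a) isobaric: W = P₁(V₂ − V₁) → W_a/(P₁V₁) = -0.5954.
Path (b) adiabatic: W = P₁V₁(1 − (V₁/V₂)^(γ−1))/(γ−1) → W_b/(P₁V₁) = -1.09.
W_a / W_b = -0.5954 / -1.09 = 0.5461.

W_a / W_b ≈ 0.546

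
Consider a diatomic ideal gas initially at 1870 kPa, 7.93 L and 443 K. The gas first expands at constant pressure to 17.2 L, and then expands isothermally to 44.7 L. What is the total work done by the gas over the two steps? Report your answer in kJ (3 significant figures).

W_total ≈ 48.1 kJ

Step 1 (isobaric): W = PΔV = (1870 kPa)(17.2 − 7.93 L) = 17335 J.
After step 1: P = 1870 kPa, V = 17.2 L, T = 960.9 K.
Step 2 (isothermal): W = P₁V₁ ln(V₂/V₁) = (32164) ln(44.7/17.2) = 30719 J.
W_total = 17335 + 30719 = 48054 J.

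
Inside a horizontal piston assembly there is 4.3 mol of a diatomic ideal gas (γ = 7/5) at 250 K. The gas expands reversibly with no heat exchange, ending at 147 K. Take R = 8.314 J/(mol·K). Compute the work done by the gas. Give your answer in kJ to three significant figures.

Adiabatic ⇒ Q = 0, so W_by = −ΔU = nCᵥ(T₁ − T₂).
Cᵥ = 5R/2 = 20.79 J/(mol·K).
W = (4.3)(20.79)(250 − 147) = 9206 J.

W ≈ 9.21 kJ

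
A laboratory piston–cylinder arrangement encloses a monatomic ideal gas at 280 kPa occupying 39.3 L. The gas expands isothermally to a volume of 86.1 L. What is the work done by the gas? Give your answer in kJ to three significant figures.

Isothermal: W = nRT ln(V₂/V₁) = P₁V₁ ln(V₂/V₁).
P₁V₁ = (280 kPa)(39.3 L) = 11004 J.
W = 11004 × ln(86.1/39.3) = 11004 × 0.7843
W_by_gas = 8630 J.

W ≈ 8.63 kJ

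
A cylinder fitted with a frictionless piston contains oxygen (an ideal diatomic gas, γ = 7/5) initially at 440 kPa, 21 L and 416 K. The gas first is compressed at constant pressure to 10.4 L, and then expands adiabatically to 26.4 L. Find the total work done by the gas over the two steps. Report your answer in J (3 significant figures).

W_total ≈ -1110 J

Step 1 (isobaric): W = PΔV = (440 kPa)(10.4 − 21 L) = -4664 J.
After step 1: P = 440 kPa, V = 10.4 L, T = 206 K.
Step 2 (adiabatic): W = (P₁V₁ − P₂V₂)/(γ−1) = (4576 − 3153)/0.4 = 3559 J.
W_total = -4664 + 3559 = -1105 J.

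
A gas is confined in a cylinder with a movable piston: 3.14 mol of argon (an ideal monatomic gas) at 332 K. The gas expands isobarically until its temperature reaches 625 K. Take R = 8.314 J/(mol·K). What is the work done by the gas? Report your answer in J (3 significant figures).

W ≈ 7650 J

Isobaric: W = P ΔV = nR ΔT.
W = (3.14)(8.314)(625 − 332) = 7649 J.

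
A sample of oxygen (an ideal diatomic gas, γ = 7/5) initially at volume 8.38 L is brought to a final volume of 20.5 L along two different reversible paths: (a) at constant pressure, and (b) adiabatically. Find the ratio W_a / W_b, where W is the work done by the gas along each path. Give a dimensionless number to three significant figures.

Path (a) isobaric: W = P₁(V₂ − V₁) → W_a/(P₁V₁) = 1.446.
Path (b) adiabatic: W = P₁V₁(1 − (V₁/V₂)^(γ−1))/(γ−1) → W_b/(P₁V₁) = 0.752.
W_a / W_b = 1.446 / 0.752 = 1.923.

W_a / W_b ≈ 1.92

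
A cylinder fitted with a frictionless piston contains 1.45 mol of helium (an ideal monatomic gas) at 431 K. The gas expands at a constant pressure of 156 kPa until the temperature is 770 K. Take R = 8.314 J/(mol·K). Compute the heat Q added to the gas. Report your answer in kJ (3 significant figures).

Isobaric: W = nRΔT = (1.45)(8.314)(339) = 4087 J.
ΔU = nCᵥΔT with Cᵥ = 3R/2: ΔU = (1.45)(12.47)(339) = 6130 J.
Q = ΔU + W = 6130 + 4087 = 10217 J.

Q ≈ 10.2 kJ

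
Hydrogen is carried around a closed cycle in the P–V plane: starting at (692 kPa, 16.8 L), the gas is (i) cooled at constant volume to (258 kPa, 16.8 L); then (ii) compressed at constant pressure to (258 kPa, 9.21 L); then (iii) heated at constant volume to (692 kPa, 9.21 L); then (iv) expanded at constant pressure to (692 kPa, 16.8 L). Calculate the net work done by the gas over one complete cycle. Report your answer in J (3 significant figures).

Constant-volume legs do no work.
W(ii) = (258)(9.21 − 16.8) = -1958 J; W(iv) = (692)(16.8 − 9.21) = 5252 J.
W_net = -1958 + 5252 = 3294 J (the clockwise enclosed area).

W_net ≈ 3290 J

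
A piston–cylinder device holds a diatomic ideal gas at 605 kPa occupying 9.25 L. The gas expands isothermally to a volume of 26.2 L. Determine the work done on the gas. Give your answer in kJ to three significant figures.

Isothermal: W = nRT ln(V₂/V₁) = P₁V₁ ln(V₂/V₁).
P₁V₁ = (605 kPa)(9.25 L) = 5596 J.
W = 5596 × ln(26.2/9.25) = 5596 × 1.041
W_by_gas = 5826 J; work on gas = −W_by = -5826 J.

W ≈ -5.83 kJ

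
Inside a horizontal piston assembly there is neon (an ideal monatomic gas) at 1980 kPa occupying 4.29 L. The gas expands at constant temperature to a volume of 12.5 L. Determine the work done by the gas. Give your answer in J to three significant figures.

W ≈ 9080 J

Isothermal: W = nRT ln(V₂/V₁) = P₁V₁ ln(V₂/V₁).
P₁V₁ = (1980 kPa)(4.29 L) = 8494 J.
W = 8494 × ln(12.5/4.29) = 8494 × 1.069
W_by_gas = 9084 J.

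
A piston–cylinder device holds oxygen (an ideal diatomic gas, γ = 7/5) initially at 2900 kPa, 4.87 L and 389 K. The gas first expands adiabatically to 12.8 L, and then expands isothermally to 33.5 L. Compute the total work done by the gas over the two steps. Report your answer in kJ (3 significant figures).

W_total ≈ 20.6 kJ

Step 1 (adiabatic): W = (P₁V₁ − P₂V₂)/(γ−1) = (14123 − 9595)/0.4 = 11319 J.
After step 1: P = 749.6 kPa, V = 12.8 L, T = 264.3 K.
Step 2 (isothermal): W = P₁V₁ ln(V₂/V₁) = (9595) ln(33.5/12.8) = 9232 J.
W_total = 11319 + 9232 = 20551 J.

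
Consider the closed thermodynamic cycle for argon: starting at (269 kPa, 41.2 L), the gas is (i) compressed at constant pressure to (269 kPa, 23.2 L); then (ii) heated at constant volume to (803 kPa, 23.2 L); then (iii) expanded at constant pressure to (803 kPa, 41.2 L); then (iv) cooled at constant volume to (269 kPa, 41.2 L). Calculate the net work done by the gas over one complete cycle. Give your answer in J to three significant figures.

Constant-volume legs do no work.
W(i) = (269)(23.2 − 41.2) = -4842 J; W(iii) = (803)(41.2 − 23.2) = 14454 J.
W_net = -4842 + 14454 = 9612 J (the clockwise enclosed area).

W_net ≈ 9610 J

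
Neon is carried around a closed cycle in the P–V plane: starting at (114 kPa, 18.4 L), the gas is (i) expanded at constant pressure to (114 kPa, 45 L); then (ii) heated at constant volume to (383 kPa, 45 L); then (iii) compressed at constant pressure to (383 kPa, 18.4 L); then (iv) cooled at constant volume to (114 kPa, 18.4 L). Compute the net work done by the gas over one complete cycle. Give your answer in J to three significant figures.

Constant-volume legs do no work.
W(i) = (114)(45 − 18.4) = 3032 J; W(iii) = (383)(18.4 − 45) = -10188 J.
W_net = 3032 − 10188 = -7155 J (the counter-clockwise enclosed area).

W_net ≈ -7160 J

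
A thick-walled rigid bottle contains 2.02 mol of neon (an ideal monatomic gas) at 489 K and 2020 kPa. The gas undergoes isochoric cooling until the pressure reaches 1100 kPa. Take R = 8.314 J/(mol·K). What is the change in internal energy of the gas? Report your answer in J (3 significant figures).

ΔU ≈ -5610 J

Constant volume ⇒ W = 0, so Q = ΔU = nCᵥΔT with Cᵥ = 3R/2 = 12.47 J/(mol·K).
At constant V, T₂/T₁ = P₂/P₁ ⇒ ΔT = T₁(P₂/P₁ − 1) = 489·(1100/2020 − 1) = -222.7 K.
ΔU = (2.02)(12.47)(-222.7) = -5610 J.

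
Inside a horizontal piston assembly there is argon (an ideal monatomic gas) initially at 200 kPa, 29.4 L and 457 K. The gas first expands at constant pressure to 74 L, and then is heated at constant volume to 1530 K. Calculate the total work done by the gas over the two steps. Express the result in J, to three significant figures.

W_total ≈ 8920 J

Step 1 (isobaric): W = PΔV = (200 kPa)(74 − 29.4 L) = 8920 J.
Step 2 (isochoric): W = 0 (constant volume).
W_total = 8920 + 0 = 8920 J.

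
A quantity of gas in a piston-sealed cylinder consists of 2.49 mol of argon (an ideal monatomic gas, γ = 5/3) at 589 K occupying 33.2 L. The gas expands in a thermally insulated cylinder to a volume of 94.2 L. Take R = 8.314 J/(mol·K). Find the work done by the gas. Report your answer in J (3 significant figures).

Adiabatic: TV^(γ−1) = const with γ = 5/3.
T₂ = T₁ (V₁/V₂)^(γ−1) = 589 × (33.2/94.2)^0.667 = 589 × 0.499 = 293.9 K.
W_by = nCᵥ(T₁ − T₂) = (2.49)(12.47)(589 − 293.9) = 9164 J.

W ≈ 9160 J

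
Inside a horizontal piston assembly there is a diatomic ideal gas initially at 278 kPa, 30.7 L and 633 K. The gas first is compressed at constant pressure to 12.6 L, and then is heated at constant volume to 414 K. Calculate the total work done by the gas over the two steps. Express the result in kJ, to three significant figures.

Step 1 (isobaric): W = PΔV = (278 kPa)(12.6 − 30.7 L) = -5032 J.
Step 2 (isochoric): W = 0 (constant volume).
W_total = -5032 + 0 = -5032 J.

W_total ≈ -5.03 kJ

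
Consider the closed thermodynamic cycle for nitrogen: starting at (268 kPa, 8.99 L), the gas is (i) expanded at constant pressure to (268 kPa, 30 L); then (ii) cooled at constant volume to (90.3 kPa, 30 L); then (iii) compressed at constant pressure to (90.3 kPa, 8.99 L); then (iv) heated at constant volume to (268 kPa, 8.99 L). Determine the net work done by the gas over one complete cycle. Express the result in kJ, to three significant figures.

Constant-volume legs do no work.
W(i) = (268)(30 − 8.99) = 5631 J; W(iii) = (90.3)(8.99 − 30) = -1897 J.
W_net = 5631 − 1897 = 3733 J (the clockwise enclosed area).

W_net ≈ 3.73 kJ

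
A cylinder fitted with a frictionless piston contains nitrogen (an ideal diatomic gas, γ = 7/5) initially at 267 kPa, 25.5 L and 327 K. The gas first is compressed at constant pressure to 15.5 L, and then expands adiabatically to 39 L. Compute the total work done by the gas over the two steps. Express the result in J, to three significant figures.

Step 1 (isobaric): W = PΔV = (267 kPa)(15.5 − 25.5 L) = -2670 J.
After step 1: P = 267 kPa, V = 15.5 L, T = 198.8 K.
Step 2 (adiabatic): W = (P₁V₁ − P₂V₂)/(γ−1) = (4138 − 2861)/0.4 = 3193 J.
W_total = -2670 + 3193 = 523.2 J.

W_total ≈ 523 J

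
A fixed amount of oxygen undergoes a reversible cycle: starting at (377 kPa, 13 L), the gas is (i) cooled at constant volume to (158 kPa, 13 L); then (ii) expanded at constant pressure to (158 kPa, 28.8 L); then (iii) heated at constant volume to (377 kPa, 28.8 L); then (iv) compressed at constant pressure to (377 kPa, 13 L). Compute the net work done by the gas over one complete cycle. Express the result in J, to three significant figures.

W_net ≈ -3460 J

Constant-volume legs do no work.
W(ii) = (158)(28.8 − 13) = 2496 J; W(iv) = (377)(13 − 28.8) = -5957 J.
W_net = 2496 − 5957 = -3460 J (the counter-clockwise enclosed area).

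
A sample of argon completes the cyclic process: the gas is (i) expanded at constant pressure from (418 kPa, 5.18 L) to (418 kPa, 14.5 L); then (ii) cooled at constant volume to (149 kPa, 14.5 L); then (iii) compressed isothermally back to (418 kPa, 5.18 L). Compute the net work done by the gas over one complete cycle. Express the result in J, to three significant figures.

Leg (i): W = PΔV = (418)(14.5 − 5.18) = 3896 J.
Leg (ii): W = 0.
Leg (iii): W = PᵢVᵢ ln(V_f/Vᵢ) = (2160) ln(5.18/14.5) = -2224 J.
W_net = 3896 − 2224 = 1672 J.

W_net ≈ 1670 J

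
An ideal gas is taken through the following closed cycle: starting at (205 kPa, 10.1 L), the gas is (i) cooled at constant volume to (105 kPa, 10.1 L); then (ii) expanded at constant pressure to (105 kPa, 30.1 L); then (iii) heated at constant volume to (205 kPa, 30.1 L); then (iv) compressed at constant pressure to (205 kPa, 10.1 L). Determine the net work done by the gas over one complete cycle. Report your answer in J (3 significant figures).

Constant-volume legs do no work.
W(ii) = (105)(30.1 − 10.1) = 2100 J; W(iv) = (205)(10.1 − 30.1) = -4100 J.
W_net = 2100 − 4100 = -2000 J (the counter-clockwise enclosed area).

W_net ≈ -2000 J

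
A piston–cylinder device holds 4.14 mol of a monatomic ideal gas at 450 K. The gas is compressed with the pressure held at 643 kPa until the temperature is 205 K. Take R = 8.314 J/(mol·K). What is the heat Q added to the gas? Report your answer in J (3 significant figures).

Q ≈ -21100 J

Isobaric: W = nRΔT = (4.14)(8.314)(-245) = -8433 J.
ΔU = nCᵥΔT with Cᵥ = 3R/2: ΔU = (4.14)(12.47)(-245) = -12649 J.
Q = ΔU + W = -12649 − 8433 = -21082 J.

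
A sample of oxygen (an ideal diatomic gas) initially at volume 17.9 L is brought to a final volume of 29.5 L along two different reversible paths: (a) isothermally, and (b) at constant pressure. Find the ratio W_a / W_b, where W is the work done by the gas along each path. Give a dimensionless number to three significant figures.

Path (a) isothermal: W = P₁V₁ ln(V₂/V₁) → W_a/(P₁V₁) = 0.4996.
Path (b) isobaric: W = P₁(V₂ − V₁) → W_b/(P₁V₁) = 0.648.
W_a / W_b = 0.4996 / 0.648 = 0.7709.

W_a / W_b ≈ 0.771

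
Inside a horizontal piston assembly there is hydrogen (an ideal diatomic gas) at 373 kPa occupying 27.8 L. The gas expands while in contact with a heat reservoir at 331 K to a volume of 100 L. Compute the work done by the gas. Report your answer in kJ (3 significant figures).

Isothermal: W = nRT ln(V₂/V₁) = P₁V₁ ln(V₂/V₁).
P₁V₁ = (373 kPa)(27.8 L) = 10369 J.
W = 10369 × ln(100/27.8) = 10369 × 1.28
W_by_gas = 13274 J.

W ≈ 13.3 kJ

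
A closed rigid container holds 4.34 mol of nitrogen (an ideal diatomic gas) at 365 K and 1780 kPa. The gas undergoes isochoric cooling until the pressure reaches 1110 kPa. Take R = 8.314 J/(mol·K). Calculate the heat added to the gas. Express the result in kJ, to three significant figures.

Constant volume ⇒ W = 0, so Q = ΔU = nCᵥΔT with Cᵥ = 5R/2 = 20.79 J/(mol·K).
At constant V, T₂/T₁ = P₂/P₁ ⇒ ΔT = T₁(P₂/P₁ − 1) = 365·(1110/1780 − 1) = -137.4 K.
ΔU = (4.34)(20.79)(-137.4) = -12393 J.

Q ≈ -12.4 kJ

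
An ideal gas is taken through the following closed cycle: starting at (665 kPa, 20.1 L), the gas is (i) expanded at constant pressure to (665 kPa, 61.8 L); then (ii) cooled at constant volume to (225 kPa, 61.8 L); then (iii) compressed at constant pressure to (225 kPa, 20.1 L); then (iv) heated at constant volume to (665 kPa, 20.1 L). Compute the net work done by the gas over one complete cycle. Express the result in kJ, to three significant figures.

W_net ≈ 18.3 kJ

Constant-volume legs do no work.
W(i) = (665)(61.8 − 20.1) = 27730 J; W(iii) = (225)(20.1 − 61.8) = -9382 J.
W_net = 27730 − 9382 = 18348 J (the clockwise enclosed area).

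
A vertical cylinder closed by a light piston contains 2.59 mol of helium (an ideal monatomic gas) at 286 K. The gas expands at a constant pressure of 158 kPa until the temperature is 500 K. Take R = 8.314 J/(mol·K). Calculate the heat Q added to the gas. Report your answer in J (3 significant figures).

Isobaric: W = nRΔT = (2.59)(8.314)(214) = 4608 J.
ΔU = nCᵥΔT with Cᵥ = 3R/2: ΔU = (2.59)(12.47)(214) = 6912 J.
Q = ΔU + W = 6912 + 4608 = 11520 J.

Q ≈ 11500 J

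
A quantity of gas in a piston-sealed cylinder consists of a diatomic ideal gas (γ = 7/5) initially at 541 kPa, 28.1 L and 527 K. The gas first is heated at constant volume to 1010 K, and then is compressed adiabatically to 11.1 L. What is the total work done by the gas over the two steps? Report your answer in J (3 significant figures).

W_total ≈ -32800 J

Step 1 (isochoric): W = 0 (constant volume).
After step 1: P = 1037 kPa (V unchanged).
Step 2 (adiabatic): W = (P₁V₁ − P₂V₂)/(γ−1) = (29135 − 42244)/0.4 = -32773 J.
W_total = 0 − 32773 = -32773 J.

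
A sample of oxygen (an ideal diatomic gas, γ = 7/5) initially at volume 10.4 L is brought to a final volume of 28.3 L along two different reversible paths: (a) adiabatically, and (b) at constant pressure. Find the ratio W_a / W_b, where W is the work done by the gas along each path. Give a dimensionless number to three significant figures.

W_a / W_b ≈ 0.479

Path (a) adiabatic: W = P₁V₁(1 − (V₁/V₂)^(γ−1))/(γ−1) → W_a/(P₁V₁) = 0.8249.
Path (b) isobaric: W = P₁(V₂ − V₁) → W_b/(P₁V₁) = 1.721.
W_a / W_b = 0.8249 / 1.721 = 0.4793.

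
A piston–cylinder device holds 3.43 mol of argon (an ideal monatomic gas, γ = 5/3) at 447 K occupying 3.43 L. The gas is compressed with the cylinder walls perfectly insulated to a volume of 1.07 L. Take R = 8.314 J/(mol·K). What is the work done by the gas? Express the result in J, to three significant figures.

W ≈ -22400 J

Adiabatic: TV^(γ−1) = const with γ = 5/3.
T₂ = T₁ (V₁/V₂)^(γ−1) = 447 × (3.43/1.07)^0.667 = 447 × 2.174 = 971.8 K.
W_by = nCᵥ(T₁ − T₂) = (3.43)(12.47)(447 − 971.8) = -22449 J.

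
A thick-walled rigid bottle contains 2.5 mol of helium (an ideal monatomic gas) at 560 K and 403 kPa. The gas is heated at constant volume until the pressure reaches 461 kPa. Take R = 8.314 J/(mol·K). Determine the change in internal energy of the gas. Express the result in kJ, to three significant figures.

Constant volume ⇒ W = 0, so Q = ΔU = nCᵥΔT with Cᵥ = 3R/2 = 12.47 J/(mol·K).
At constant V, T₂/T₁ = P₂/P₁ ⇒ ΔT = T₁(P₂/P₁ − 1) = 560·(461/403 − 1) = 80.6 K.
ΔU = (2.5)(12.47)(80.6) = 2513 J.

ΔU ≈ 2.51 kJ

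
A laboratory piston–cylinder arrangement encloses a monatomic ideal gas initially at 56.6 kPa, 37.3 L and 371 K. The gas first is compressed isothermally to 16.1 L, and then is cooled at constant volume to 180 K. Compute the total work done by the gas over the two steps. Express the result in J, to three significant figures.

W_total ≈ -1770 J

Step 1 (isothermal): W = P₁V₁ ln(V₂/V₁) = (2111) ln(16.1/37.3) = -1774 J.
Step 2 (isochoric): W = 0 (constant volume).
W_total = -1774 + 0 = -1774 J.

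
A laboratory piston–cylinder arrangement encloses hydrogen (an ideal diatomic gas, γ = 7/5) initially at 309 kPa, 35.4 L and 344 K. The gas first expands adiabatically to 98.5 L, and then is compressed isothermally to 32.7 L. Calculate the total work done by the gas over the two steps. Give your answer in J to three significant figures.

W_total ≈ 1180 J

Step 1 (adiabatic): W = (P₁V₁ − P₂V₂)/(γ−1) = (10939 − 7264)/0.4 = 9186 J.
After step 1: P = 73.75 kPa, V = 98.5 L, T = 228.4 K.
Step 2 (isothermal): W = P₁V₁ ln(V₂/V₁) = (7264) ln(32.7/98.5) = -8010 J.
W_total = 9186 − 8010 = 1176 J.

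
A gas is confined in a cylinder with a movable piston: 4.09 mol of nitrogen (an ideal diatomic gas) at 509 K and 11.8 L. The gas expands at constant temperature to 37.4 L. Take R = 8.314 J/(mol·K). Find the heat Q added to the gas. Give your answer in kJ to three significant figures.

Isothermal ⇒ ΔU = 0, so Q = W = nRT ln(V₂/V₁).
Q = (4.09)(8.314)(509) ln(37.4/11.8) = 17308 × 1.154 = 19966 J.

Q ≈ 20.0 kJ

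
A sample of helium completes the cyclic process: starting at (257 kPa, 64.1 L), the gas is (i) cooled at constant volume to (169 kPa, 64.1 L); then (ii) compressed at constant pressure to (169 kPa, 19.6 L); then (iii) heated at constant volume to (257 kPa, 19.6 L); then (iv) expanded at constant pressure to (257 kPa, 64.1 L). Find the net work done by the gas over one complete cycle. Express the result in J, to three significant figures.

Constant-volume legs do no work.
W(ii) = (169)(19.6 − 64.1) = -7520 J; W(iv) = (257)(64.1 − 19.6) = 11436 J.
W_net = -7520 + 11436 = 3916 J (the clockwise enclosed area).

W_net ≈ 3920 J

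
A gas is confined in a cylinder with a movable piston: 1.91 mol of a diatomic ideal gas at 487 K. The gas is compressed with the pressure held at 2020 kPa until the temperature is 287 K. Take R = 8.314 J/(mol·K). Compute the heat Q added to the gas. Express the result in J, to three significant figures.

Q ≈ -11100 J

Isobaric: W = nRΔT = (1.91)(8.314)(-200) = -3176 J.
ΔU = nCᵥΔT with Cᵥ = 5R/2: ΔU = (1.91)(20.79)(-200) = -7940 J.
Q = ΔU + W = -7940 − 3176 = -11116 J.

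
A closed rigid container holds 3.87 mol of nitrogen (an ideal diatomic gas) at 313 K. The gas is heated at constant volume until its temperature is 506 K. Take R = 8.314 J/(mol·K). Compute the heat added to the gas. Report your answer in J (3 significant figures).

Constant volume ⇒ W = 0, so Q = ΔU = nCᵥΔT with Cᵥ = 5R/2 = 20.79 J/(mol·K).
ΔU = (3.87)(20.79)(506 − 313) = 15525 J.

Q ≈ 15500 J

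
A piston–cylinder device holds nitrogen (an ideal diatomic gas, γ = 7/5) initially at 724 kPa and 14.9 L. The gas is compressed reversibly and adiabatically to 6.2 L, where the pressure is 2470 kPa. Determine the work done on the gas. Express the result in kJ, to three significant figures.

W ≈ 11.3 kJ

Adiabatic: W = (P₁V₁ − P₂V₂)/(γ − 1) with γ = 7/5.
P₁V₁ = 10788 J, P₂V₂ = 15314 J.
W = (10788 − 15314) / 0.4 = -11316 J.
Work on gas = −W_by = 11316 J.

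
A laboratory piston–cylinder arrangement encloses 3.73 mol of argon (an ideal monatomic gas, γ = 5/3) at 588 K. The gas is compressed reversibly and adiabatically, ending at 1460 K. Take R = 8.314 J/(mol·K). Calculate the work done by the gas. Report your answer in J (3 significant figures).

Adiabatic ⇒ Q = 0, so W_by = −ΔU = nCᵥ(T₁ − T₂).
Cᵥ = 3R/2 = 12.47 J/(mol·K).
W = (3.73)(12.47)(588 − 1460) = -40563 J.

W ≈ -40600 J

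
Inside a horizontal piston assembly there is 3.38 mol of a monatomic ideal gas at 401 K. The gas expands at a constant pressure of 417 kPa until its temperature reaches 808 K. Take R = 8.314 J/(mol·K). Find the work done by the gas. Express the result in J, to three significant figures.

Isobaric: W = P ΔV = nR ΔT.
W = (3.38)(8.314)(808 − 401) = 11437 J.

W ≈ 11400 J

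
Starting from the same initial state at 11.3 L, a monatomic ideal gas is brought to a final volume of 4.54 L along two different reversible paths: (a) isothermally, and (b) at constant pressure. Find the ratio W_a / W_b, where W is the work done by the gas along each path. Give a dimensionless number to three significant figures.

Path (a) isothermal: W = P₁V₁ ln(V₂/V₁) → W_a/(P₁V₁) = -0.9119.
Path (b) isobaric: W = P₁(V₂ − V₁) → W_b/(P₁V₁) = -0.5982.
W_a / W_b = -0.9119 / -0.5982 = 1.524.

W_a / W_b ≈ 1.52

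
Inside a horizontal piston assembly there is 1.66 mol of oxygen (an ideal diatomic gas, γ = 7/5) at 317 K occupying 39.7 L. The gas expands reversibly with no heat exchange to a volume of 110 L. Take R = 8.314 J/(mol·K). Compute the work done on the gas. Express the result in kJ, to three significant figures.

Adiabatic: TV^(γ−1) = const with γ = 7/5.
T₂ = T₁ (V₁/V₂)^(γ−1) = 317 × (39.7/110)^0.4 = 317 × 0.6652 = 210.9 K.
W_by = nCᵥ(T₁ − T₂) = (1.66)(20.79)(317 − 210.9) = 3662 J.
Work on gas = −W_by = -3662 J.

W ≈ -3.66 kJ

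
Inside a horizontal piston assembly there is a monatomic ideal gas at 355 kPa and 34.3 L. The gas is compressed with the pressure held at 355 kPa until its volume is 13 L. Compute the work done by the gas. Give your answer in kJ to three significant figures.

W ≈ -7.56 kJ

Isobaric: W = P ΔV.
W = (355 kPa)(13 − 34.3 L) = (355)(-21.3) = -7561 J.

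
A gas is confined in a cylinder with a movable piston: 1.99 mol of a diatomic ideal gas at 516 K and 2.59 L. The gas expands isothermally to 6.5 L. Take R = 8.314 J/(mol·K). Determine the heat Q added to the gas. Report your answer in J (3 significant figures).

Q ≈ 7860 J

Isothermal ⇒ ΔU = 0, so Q = W = nRT ln(V₂/V₁).
Q = (1.99)(8.314)(516) ln(6.5/2.59) = 8537 × 0.9201 = 7855 J.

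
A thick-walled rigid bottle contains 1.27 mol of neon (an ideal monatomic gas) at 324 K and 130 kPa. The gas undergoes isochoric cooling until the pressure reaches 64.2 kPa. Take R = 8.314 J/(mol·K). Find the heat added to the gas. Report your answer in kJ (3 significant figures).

Q ≈ -2.60 kJ

Constant volume ⇒ W = 0, so Q = ΔU = nCᵥΔT with Cᵥ = 3R/2 = 12.47 J/(mol·K).
At constant V, T₂/T₁ = P₂/P₁ ⇒ ΔT = T₁(P₂/P₁ − 1) = 324·(64.2/130 − 1) = -164 K.
ΔU = (1.27)(12.47)(-164) = -2597 J.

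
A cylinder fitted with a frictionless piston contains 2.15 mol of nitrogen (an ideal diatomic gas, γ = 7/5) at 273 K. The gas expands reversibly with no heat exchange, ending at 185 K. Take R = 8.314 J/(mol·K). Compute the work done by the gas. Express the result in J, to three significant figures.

W ≈ 3930 J

Adiabatic ⇒ Q = 0, so W_by = −ΔU = nCᵥ(T₁ − T₂).
Cᵥ = 5R/2 = 20.79 J/(mol·K).
W = (2.15)(20.79)(273 − 185) = 3933 J.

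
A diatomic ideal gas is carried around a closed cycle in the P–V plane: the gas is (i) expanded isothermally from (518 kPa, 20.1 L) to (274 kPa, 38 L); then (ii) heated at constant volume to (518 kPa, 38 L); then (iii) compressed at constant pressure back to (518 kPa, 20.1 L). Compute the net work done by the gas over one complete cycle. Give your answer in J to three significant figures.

W_net ≈ -2640 J

Leg (i): W = PᵢVᵢ ln(V_f/Vᵢ) = (10412) ln(38/20.1) = 6631 J.
Leg (ii): W = 0.
Leg (iii): W = PΔV = (518)(20.1 − 38) = -9272 J.
W_net = 6631 − 9272 = -2641 J.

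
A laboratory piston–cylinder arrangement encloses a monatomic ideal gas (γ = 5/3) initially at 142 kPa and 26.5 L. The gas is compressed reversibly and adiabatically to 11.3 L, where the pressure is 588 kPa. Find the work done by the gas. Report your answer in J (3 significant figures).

Adiabatic: W = (P₁V₁ − P₂V₂)/(γ − 1) with γ = 5/3.
P₁V₁ = 3763 J, P₂V₂ = 6644 J.
W = (3763 − 6644) / 0.6667 = -4322 J.

W ≈ -4320 J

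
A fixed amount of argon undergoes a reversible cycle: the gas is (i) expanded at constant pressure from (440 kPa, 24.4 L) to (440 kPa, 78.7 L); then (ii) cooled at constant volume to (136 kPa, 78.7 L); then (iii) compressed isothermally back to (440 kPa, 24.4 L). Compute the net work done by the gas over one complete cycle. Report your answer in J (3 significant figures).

Leg (i): W = PΔV = (440)(78.7 − 24.4) = 23892 J.
Leg (ii): W = 0.
Leg (iii): W = PᵢVᵢ ln(V_f/Vᵢ) = (10703) ln(24.4/78.7) = -12534 J.
W_net = 23892 − 12534 = 11358 J.

W_net ≈ 11400 J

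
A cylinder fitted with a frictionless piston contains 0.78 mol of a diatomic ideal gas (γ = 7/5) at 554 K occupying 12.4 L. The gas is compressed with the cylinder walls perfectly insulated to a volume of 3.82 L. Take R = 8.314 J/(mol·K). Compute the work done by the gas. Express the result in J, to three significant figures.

W ≈ -5400 J

Adiabatic: TV^(γ−1) = const with γ = 7/5.
T₂ = T₁ (V₁/V₂)^(γ−1) = 554 × (12.4/3.82)^0.4 = 554 × 1.602 = 887.3 K.
W_by = nCᵥ(T₁ − T₂) = (0.78)(20.79)(554 − 887.3) = -5403 J.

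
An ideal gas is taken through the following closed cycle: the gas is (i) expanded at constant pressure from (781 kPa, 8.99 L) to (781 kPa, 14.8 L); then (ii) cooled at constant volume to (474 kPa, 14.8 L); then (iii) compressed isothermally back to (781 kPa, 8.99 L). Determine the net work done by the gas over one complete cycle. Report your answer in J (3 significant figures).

Leg (i): W = PΔV = (781)(14.8 − 8.99) = 4538 J.
Leg (ii): W = 0.
Leg (iii): W = PᵢVᵢ ln(V_f/Vᵢ) = (7015) ln(8.99/14.8) = -3497 J.
W_net = 4538 − 3497 = 1040 J.

W_net ≈ 1040 J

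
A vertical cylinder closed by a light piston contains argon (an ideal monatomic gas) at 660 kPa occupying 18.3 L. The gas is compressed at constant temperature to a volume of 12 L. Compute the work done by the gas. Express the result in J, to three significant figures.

Isothermal: W = nRT ln(V₂/V₁) = P₁V₁ ln(V₂/V₁).
P₁V₁ = (660 kPa)(18.3 L) = 12078 J.
W = 12078 × ln(12/18.3) = 12078 × -0.422
W_by_gas = -5097 J.

W ≈ -5100 J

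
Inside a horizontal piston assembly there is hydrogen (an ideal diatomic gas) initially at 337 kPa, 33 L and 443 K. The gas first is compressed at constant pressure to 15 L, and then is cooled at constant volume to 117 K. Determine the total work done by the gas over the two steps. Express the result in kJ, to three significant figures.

W_total ≈ -6.07 kJ

Step 1 (isobaric): W = PΔV = (337 kPa)(15 − 33 L) = -6066 J.
Step 2 (isochoric): W = 0 (constant volume).
W_total = -6066 + 0 = -6066 J.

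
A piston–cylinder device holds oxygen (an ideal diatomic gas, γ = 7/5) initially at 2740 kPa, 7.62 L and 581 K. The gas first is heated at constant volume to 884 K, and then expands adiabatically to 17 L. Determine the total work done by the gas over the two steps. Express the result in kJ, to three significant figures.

W_total ≈ 21.8 kJ

Step 1 (isochoric): W = 0 (constant volume).
After step 1: P = 4169 kPa (V unchanged).
Step 2 (adiabatic): W = (P₁V₁ − P₂V₂)/(γ−1) = (31767 − 23045)/0.4 = 21805 J.
W_total = 0 + 21805 = 21805 J.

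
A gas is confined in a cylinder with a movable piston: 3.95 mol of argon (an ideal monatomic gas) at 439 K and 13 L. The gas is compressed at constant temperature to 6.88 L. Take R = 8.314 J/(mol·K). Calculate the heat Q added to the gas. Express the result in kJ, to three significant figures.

Isothermal ⇒ ΔU = 0, so Q = W = nRT ln(V₂/V₁).
Q = (3.95)(8.314)(439) ln(6.88/13) = 14417 × -0.6363 = -9174 J.

Q ≈ -9.17 kJ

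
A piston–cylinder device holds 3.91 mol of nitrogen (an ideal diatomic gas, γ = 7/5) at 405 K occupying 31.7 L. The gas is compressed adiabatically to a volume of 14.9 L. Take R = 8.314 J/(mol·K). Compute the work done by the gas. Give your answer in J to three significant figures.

Adiabatic: TV^(γ−1) = const with γ = 7/5.
T₂ = T₁ (V₁/V₂)^(γ−1) = 405 × (31.7/14.9)^0.4 = 405 × 1.353 = 547.8 K.
W_by = nCᵥ(T₁ − T₂) = (3.91)(20.79)(405 − 547.8) = -11603 J.

W ≈ -11600 J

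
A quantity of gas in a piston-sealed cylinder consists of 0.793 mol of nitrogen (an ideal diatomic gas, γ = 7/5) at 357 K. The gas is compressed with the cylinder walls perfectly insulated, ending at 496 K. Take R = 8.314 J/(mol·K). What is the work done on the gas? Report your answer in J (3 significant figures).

Adiabatic ⇒ Q = 0, so W_by = −ΔU = nCᵥ(T₁ − T₂).
Cᵥ = 5R/2 = 20.79 J/(mol·K).
W = (0.793)(20.79)(357 − 496) = -2291 J.
Work on gas = −W_by = 2291 J.

W ≈ 2290 J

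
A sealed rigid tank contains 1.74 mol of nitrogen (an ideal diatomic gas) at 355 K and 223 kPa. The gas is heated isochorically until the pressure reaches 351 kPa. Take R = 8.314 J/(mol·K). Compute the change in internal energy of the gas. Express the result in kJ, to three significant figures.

Constant volume ⇒ W = 0, so Q = ΔU = nCᵥΔT with Cᵥ = 5R/2 = 20.79 J/(mol·K).
At constant V, T₂/T₁ = P₂/P₁ ⇒ ΔT = T₁(P₂/P₁ − 1) = 355·(351/223 − 1) = 203.8 K.
ΔU = (1.74)(20.79)(203.8) = 7369 J.

ΔU ≈ 7.37 kJ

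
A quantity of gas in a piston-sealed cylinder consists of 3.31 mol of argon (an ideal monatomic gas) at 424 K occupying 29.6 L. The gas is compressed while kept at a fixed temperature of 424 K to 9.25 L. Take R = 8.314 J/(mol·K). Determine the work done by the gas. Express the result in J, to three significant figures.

W ≈ -13600 J

Isothermal: W = nRT ln(V₂/V₁).
W = (3.31)(8.314)(424) × ln(9.25/29.6)
  = 11668 × -1.163
W_by_gas = -13572 J.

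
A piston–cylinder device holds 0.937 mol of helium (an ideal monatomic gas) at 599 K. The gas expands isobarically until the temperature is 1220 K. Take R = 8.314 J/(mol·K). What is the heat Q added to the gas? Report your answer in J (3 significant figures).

Q ≈ 12100 J

Isobaric: W = nRΔT = (0.937)(8.314)(621) = 4838 J.
ΔU = nCᵥΔT with Cᵥ = 3R/2: ΔU = (0.937)(12.47)(621) = 7257 J.
Q = ΔU + W = 7257 + 4838 = 12094 J.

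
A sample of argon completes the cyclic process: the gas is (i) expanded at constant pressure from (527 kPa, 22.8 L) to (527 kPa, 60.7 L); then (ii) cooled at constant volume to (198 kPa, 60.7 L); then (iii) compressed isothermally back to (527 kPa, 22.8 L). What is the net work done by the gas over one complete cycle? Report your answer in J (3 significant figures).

Leg (i): W = PΔV = (527)(60.7 − 22.8) = 19973 J.
Leg (ii): W = 0.
Leg (iii): W = PᵢVᵢ ln(V_f/Vᵢ) = (12019) ln(22.8/60.7) = -11768 J.
W_net = 19973 − 11768 = 8205 J.

W_net ≈ 8200 J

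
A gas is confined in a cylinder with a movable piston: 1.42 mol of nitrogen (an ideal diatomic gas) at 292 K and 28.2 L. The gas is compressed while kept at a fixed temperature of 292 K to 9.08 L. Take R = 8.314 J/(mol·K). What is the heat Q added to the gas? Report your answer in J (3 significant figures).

Isothermal ⇒ ΔU = 0, so Q = W = nRT ln(V₂/V₁).
Q = (1.42)(8.314)(292) ln(9.08/28.2) = 3447 × -1.133 = -3907 J.

Q ≈ -3910 J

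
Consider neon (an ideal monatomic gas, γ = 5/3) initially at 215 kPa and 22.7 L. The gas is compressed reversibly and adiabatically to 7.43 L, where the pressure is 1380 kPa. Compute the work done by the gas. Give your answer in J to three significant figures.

W ≈ -8060 J

Adiabatic: W = (P₁V₁ − P₂V₂)/(γ − 1) with γ = 5/3.
P₁V₁ = 4880 J, P₂V₂ = 10253 J.
W = (4880 − 10253) / 0.6667 = -8059 J.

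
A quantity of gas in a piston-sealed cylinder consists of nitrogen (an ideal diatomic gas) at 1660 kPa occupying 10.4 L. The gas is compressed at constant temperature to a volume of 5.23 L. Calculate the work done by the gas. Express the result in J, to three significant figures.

W ≈ -11900 J

Isothermal: W = nRT ln(V₂/V₁) = P₁V₁ ln(V₂/V₁).
P₁V₁ = (1660 kPa)(10.4 L) = 17264 J.
W = 17264 × ln(5.23/10.4) = 17264 × -0.6874
W_by_gas = -11867 J.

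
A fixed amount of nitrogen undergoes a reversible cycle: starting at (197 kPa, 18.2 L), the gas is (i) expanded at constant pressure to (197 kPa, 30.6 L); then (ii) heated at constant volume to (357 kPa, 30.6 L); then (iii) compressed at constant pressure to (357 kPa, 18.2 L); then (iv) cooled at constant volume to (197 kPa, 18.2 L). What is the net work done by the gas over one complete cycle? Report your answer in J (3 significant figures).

W_net ≈ -1980 J

Constant-volume legs do no work.
W(i) = (197)(30.6 − 18.2) = 2443 J; W(iii) = (357)(18.2 − 30.6) = -4427 J.
W_net = 2443 − 4427 = -1984 J (the counter-clockwise enclosed area).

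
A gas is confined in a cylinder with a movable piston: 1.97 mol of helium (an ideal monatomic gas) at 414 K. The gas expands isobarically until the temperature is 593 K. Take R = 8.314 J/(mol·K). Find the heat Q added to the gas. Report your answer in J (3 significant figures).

Q ≈ 7330 J

Isobaric: W = nRΔT = (1.97)(8.314)(179) = 2932 J.
ΔU = nCᵥΔT with Cᵥ = 3R/2: ΔU = (1.97)(12.47)(179) = 4398 J.
Q = ΔU + W = 4398 + 2932 = 7329 J.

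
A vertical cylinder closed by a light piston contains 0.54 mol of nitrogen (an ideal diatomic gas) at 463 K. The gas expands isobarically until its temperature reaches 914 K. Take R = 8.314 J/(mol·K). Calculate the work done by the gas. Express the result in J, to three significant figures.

W ≈ 2020 J

Isobaric: W = P ΔV = nR ΔT.
W = (0.54)(8.314)(914 − 463) = 2025 J.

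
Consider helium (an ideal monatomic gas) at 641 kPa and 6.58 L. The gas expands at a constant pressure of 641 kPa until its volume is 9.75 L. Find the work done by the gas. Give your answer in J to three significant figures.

W ≈ 2030 J

Isobaric: W = P ΔV.
W = (641 kPa)(9.75 − 6.58 L) = (641)(3.17) = 2032 J.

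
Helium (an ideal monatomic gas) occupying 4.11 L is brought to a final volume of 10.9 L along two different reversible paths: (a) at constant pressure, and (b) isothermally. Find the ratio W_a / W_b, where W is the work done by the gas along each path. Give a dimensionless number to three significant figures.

W_a / W_b ≈ 1.69

Path (a) isobaric: W = P₁(V₂ − V₁) → W_a/(P₁V₁) = 1.652.
Path (b) isothermal: W = P₁V₁ ln(V₂/V₁) → W_b/(P₁V₁) = 0.9753.
W_a / W_b = 1.652 / 0.9753 = 1.694.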